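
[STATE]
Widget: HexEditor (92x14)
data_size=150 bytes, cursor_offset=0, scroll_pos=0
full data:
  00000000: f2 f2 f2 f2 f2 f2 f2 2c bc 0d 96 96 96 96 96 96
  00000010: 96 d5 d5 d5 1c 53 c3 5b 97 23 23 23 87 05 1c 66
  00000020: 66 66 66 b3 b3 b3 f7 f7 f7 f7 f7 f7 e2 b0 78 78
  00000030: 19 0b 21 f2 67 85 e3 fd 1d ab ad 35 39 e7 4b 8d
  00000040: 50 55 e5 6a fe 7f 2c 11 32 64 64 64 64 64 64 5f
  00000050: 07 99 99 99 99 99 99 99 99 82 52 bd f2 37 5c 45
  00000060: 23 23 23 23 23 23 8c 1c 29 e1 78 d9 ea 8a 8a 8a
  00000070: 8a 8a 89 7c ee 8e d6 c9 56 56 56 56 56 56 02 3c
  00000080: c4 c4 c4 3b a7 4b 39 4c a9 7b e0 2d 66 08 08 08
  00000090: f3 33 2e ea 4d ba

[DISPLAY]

00000000  F2 f2 f2 f2 f2 f2 f2 2c  bc 0d 96 96 96 96 96 96  |.......,........|              
00000010  96 d5 d5 d5 1c 53 c3 5b  97 23 23 23 87 05 1c 66  |.....S.[.###...f|              
00000020  66 66 66 b3 b3 b3 f7 f7  f7 f7 f7 f7 e2 b0 78 78  |fff...........xx|              
00000030  19 0b 21 f2 67 85 e3 fd  1d ab ad 35 39 e7 4b 8d  |..!.g......59.K.|              
00000040  50 55 e5 6a fe 7f 2c 11  32 64 64 64 64 64 64 5f  |PU.j..,.2dddddd_|              
00000050  07 99 99 99 99 99 99 99  99 82 52 bd f2 37 5c 45  |..........R..7\E|              
00000060  23 23 23 23 23 23 8c 1c  29 e1 78 d9 ea 8a 8a 8a  |######..).x.....|              
00000070  8a 8a 89 7c ee 8e d6 c9  56 56 56 56 56 56 02 3c  |...|....VVVVVV.<|              
00000080  c4 c4 c4 3b a7 4b 39 4c  a9 7b e0 2d 66 08 08 08  |...;.K9L.{.-f...|              
00000090  f3 33 2e ea 4d ba                                 |.3..M.          |              
                                                                                            
                                                                                            
                                                                                            
                                                                                            


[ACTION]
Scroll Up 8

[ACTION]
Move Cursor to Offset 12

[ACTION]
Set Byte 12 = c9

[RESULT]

00000000  f2 f2 f2 f2 f2 f2 f2 2c  bc 0d 96 96 C9 96 96 96  |.......,........|              
00000010  96 d5 d5 d5 1c 53 c3 5b  97 23 23 23 87 05 1c 66  |.....S.[.###...f|              
00000020  66 66 66 b3 b3 b3 f7 f7  f7 f7 f7 f7 e2 b0 78 78  |fff...........xx|              
00000030  19 0b 21 f2 67 85 e3 fd  1d ab ad 35 39 e7 4b 8d  |..!.g......59.K.|              
00000040  50 55 e5 6a fe 7f 2c 11  32 64 64 64 64 64 64 5f  |PU.j..,.2dddddd_|              
00000050  07 99 99 99 99 99 99 99  99 82 52 bd f2 37 5c 45  |..........R..7\E|              
00000060  23 23 23 23 23 23 8c 1c  29 e1 78 d9 ea 8a 8a 8a  |######..).x.....|              
00000070  8a 8a 89 7c ee 8e d6 c9  56 56 56 56 56 56 02 3c  |...|....VVVVVV.<|              
00000080  c4 c4 c4 3b a7 4b 39 4c  a9 7b e0 2d 66 08 08 08  |...;.K9L.{.-f...|              
00000090  f3 33 2e ea 4d ba                                 |.3..M.          |              
                                                                                            
                                                                                            
                                                                                            
                                                                                            


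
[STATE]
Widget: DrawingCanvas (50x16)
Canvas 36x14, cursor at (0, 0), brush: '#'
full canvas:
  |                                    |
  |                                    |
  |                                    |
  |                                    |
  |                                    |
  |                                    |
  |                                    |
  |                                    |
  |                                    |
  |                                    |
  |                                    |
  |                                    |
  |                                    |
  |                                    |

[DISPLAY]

+                                                 
                                                  
                                                  
                                                  
                                                  
                                                  
                                                  
                                                  
                                                  
                                                  
                                                  
                                                  
                                                  
                                                  
                                                  
                                                  


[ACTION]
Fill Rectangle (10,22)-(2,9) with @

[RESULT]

+                                                 
                                                  
         @@@@@@@@@@@@@@                           
         @@@@@@@@@@@@@@                           
         @@@@@@@@@@@@@@                           
         @@@@@@@@@@@@@@                           
         @@@@@@@@@@@@@@                           
         @@@@@@@@@@@@@@                           
         @@@@@@@@@@@@@@                           
         @@@@@@@@@@@@@@                           
         @@@@@@@@@@@@@@                           
                                                  
                                                  
                                                  
                                                  
                                                  


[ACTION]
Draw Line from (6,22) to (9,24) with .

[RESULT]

+                                                 
                                                  
         @@@@@@@@@@@@@@                           
         @@@@@@@@@@@@@@                           
         @@@@@@@@@@@@@@                           
         @@@@@@@@@@@@@@                           
         @@@@@@@@@@@@@.                           
         @@@@@@@@@@@@@@.                          
         @@@@@@@@@@@@@@.                          
         @@@@@@@@@@@@@@ .                         
         @@@@@@@@@@@@@@                           
                                                  
                                                  
                                                  
                                                  
                                                  


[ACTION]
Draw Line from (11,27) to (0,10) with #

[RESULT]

+         #                                       
           ##                                     
         @@@@#@@@@@@@@@                           
         @@@@@##@@@@@@@                           
         @@@@@@@#@@@@@@                           
         @@@@@@@@##@@@@                           
         @@@@@@@@@@##@.                           
         @@@@@@@@@@@@#@.                          
         @@@@@@@@@@@@@##                          
         @@@@@@@@@@@@@@ #                         
         @@@@@@@@@@@@@@  ##                       
                           #                      
                                                  
                                                  
                                                  
                                                  


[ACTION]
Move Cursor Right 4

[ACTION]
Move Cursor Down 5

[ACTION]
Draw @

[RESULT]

          #                                       
           ##                                     
         @@@@#@@@@@@@@@                           
         @@@@@##@@@@@@@                           
         @@@@@@@#@@@@@@                           
    @    @@@@@@@@##@@@@                           
         @@@@@@@@@@##@.                           
         @@@@@@@@@@@@#@.                          
         @@@@@@@@@@@@@##                          
         @@@@@@@@@@@@@@ #                         
         @@@@@@@@@@@@@@  ##                       
                           #                      
                                                  
                                                  
                                                  
                                                  


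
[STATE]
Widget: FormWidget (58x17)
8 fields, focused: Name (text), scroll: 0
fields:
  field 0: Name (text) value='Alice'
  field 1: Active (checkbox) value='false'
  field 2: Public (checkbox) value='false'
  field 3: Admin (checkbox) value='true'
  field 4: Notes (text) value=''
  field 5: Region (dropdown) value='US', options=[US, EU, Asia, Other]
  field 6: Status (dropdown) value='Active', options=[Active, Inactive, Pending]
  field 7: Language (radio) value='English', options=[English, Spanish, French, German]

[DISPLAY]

> Name:       [Alice                                     ]
  Active:     [ ]                                         
  Public:     [ ]                                         
  Admin:      [x]                                         
  Notes:      [                                          ]
  Region:     [US                                       ▼]
  Status:     [Active                                   ▼]
  Language:   (●) English  ( ) Spanish  ( ) French  ( ) Ge
                                                          
                                                          
                                                          
                                                          
                                                          
                                                          
                                                          
                                                          
                                                          


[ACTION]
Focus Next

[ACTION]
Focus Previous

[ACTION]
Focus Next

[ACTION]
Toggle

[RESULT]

  Name:       [Alice                                     ]
> Active:     [x]                                         
  Public:     [ ]                                         
  Admin:      [x]                                         
  Notes:      [                                          ]
  Region:     [US                                       ▼]
  Status:     [Active                                   ▼]
  Language:   (●) English  ( ) Spanish  ( ) French  ( ) Ge
                                                          
                                                          
                                                          
                                                          
                                                          
                                                          
                                                          
                                                          
                                                          


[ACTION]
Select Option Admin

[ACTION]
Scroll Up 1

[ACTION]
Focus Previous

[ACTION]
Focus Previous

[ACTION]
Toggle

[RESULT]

  Name:       [Alice                                     ]
  Active:     [x]                                         
  Public:     [ ]                                         
  Admin:      [x]                                         
  Notes:      [                                          ]
  Region:     [US                                       ▼]
  Status:     [Active                                   ▼]
> Language:   (●) English  ( ) Spanish  ( ) French  ( ) Ge
                                                          
                                                          
                                                          
                                                          
                                                          
                                                          
                                                          
                                                          
                                                          


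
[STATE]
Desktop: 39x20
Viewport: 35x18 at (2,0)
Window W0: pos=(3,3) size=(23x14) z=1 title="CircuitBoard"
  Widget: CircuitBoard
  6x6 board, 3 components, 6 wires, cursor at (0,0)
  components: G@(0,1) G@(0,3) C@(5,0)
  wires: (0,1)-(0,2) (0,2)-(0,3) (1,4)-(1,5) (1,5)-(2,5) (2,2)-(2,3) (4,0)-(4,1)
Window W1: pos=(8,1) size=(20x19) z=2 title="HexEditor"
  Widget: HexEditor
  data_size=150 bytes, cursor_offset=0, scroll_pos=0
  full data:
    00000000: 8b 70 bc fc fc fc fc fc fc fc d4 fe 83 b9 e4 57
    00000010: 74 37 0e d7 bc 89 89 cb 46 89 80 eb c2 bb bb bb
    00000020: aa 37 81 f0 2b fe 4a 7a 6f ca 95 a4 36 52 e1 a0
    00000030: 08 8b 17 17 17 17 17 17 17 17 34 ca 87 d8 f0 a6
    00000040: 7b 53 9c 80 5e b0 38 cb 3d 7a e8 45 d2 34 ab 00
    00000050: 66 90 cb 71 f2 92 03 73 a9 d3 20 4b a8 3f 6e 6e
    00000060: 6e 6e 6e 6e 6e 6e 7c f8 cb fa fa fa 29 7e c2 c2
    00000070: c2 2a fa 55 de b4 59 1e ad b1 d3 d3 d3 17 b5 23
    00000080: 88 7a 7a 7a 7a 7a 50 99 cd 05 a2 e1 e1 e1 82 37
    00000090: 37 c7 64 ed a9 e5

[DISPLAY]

                                   
      ┏━━━━━━━━━━━━━━━━━━┓         
      ┃ HexEditor        ┃         
 ┏━━━━┠──────────────────┨         
 ┃ Cir┃00000000  8B 70 bc┃         
 ┠────┃00000010  74 37 0e┃         
 ┃   0┃00000020  aa 37 81┃         
 ┃0  [┃00000030  08 8b 17┃         
 ┃    ┃00000040  7b 53 9c┃         
 ┃1   ┃00000050  66 90 cb┃         
 ┃    ┃00000060  6e 6e 6e┃         
 ┃2   ┃00000070  c2 2a fa┃         
 ┃    ┃00000080  88 7a 7a┃         
 ┃3   ┃00000090  37 c7 64┃         
 ┃    ┃                  ┃         
 ┃4   ┃                  ┃         
 ┗━━━━┃                  ┃         
      ┃                  ┃         


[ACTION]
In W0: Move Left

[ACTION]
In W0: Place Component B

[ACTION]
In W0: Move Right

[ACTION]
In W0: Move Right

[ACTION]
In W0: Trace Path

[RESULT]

                                   
      ┏━━━━━━━━━━━━━━━━━━┓         
      ┃ HexEditor        ┃         
 ┏━━━━┠──────────────────┨         
 ┃ Cir┃00000000  8B 70 bc┃         
 ┠────┃00000010  74 37 0e┃         
 ┃   0┃00000020  aa 37 81┃         
 ┃0   ┃00000030  08 8b 17┃         
 ┃    ┃00000040  7b 53 9c┃         
 ┃1   ┃00000050  66 90 cb┃         
 ┃    ┃00000060  6e 6e 6e┃         
 ┃2   ┃00000070  c2 2a fa┃         
 ┃    ┃00000080  88 7a 7a┃         
 ┃3   ┃00000090  37 c7 64┃         
 ┃    ┃                  ┃         
 ┃4   ┃                  ┃         
 ┗━━━━┃                  ┃         
      ┃                  ┃         


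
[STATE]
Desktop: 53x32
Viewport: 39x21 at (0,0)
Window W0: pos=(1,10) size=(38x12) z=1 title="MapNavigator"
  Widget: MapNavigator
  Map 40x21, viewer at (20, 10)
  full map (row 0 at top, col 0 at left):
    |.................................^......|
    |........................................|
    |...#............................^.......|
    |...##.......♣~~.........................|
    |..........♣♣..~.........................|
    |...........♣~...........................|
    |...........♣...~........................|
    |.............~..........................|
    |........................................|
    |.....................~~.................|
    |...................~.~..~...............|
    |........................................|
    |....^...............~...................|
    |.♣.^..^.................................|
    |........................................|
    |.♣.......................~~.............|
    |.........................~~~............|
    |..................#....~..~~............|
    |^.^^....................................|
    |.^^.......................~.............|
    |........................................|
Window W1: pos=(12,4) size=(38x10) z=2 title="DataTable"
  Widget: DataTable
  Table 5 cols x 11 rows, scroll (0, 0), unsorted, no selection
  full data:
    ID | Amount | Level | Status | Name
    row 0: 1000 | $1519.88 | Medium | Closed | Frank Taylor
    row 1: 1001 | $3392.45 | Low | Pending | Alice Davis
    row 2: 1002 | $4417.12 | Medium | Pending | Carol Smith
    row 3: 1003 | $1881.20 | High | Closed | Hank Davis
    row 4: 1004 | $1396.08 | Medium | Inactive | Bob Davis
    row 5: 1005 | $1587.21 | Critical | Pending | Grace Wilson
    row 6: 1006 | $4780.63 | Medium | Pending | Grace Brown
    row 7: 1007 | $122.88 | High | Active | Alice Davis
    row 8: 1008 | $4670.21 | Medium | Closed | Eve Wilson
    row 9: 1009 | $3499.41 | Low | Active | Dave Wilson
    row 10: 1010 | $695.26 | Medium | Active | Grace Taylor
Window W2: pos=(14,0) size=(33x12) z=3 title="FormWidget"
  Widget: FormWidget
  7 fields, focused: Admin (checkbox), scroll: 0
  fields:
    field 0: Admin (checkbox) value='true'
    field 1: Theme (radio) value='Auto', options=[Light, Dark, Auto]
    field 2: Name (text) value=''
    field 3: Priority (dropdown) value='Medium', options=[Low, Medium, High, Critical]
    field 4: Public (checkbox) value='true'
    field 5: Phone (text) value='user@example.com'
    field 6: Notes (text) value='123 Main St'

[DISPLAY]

              ┏━━━━━━━━━━━━━━━━━━━━━━━━
              ┃ FormWidget             
              ┠────────────────────────
              ┃> Admin:      [x]       
            ┏━┃  Theme:      ( ) Light 
            ┃ ┃  Name:       [         
            ┠─┃  Priority:   [Medium   
            ┃I┃  Public:     [x]       
            ┃─┃  Phone:      [user@exam
            ┃1┃  Notes:      [123 Main 
 ┏━━━━━━━━━━┃1┃                        
 ┃ MapNaviga┃1┗━━━━━━━━━━━━━━━━━━━━━━━━
 ┠──────────┃1003│$1881.20│High    │Clo
 ┃.........♣┗━━━━━━━━━━━━━━━━━━━━━━━━━━
 ┃...........~........................┃
 ┃....................................┃
 ┃...................~~...............┃
 ┃.................~@~..~.............┃
 ┃....................................┃
 ┃..^...............~.................┃
 ┃.^..^...............................┃


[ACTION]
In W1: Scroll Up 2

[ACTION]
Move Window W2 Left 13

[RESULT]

 ┏━━━━━━━━━━━━━━━━━━━━━━━━━━━━━━━┓     
 ┃ FormWidget                    ┃     
 ┠───────────────────────────────┨     
 ┃> Admin:      [x]              ┃     
 ┃  Theme:      ( ) Light  ( ) Da┃━━━━━
 ┃  Name:       [               ]┃     
 ┃  Priority:   [Medium        ▼]┃─────
 ┃  Public:     [x]              ┃ │Sta
 ┃  Phone:      [user@example.co]┃─┼───
 ┃  Notes:      [123 Main St    ]┃ │Clo
 ┃                               ┃ │Pen
 ┗━━━━━━━━━━━━━━━━━━━━━━━━━━━━━━━┛ │Pen
 ┠──────────┃1003│$1881.20│High    │Clo
 ┃.........♣┗━━━━━━━━━━━━━━━━━━━━━━━━━━
 ┃...........~........................┃
 ┃....................................┃
 ┃...................~~...............┃
 ┃.................~@~..~.............┃
 ┃....................................┃
 ┃..^...............~.................┃
 ┃.^..^...............................┃


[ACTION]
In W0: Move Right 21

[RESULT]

 ┏━━━━━━━━━━━━━━━━━━━━━━━━━━━━━━━┓     
 ┃ FormWidget                    ┃     
 ┠───────────────────────────────┨     
 ┃> Admin:      [x]              ┃     
 ┃  Theme:      ( ) Light  ( ) Da┃━━━━━
 ┃  Name:       [               ]┃     
 ┃  Priority:   [Medium        ▼]┃─────
 ┃  Public:     [x]              ┃ │Sta
 ┃  Phone:      [user@example.co]┃─┼───
 ┃  Notes:      [123 Main St    ]┃ │Clo
 ┃                               ┃ │Pen
 ┗━━━━━━━━━━━━━━━━━━━━━━━━━━━━━━━┛ │Pen
 ┠──────────┃1003│$1881.20│High    │Clo
 ┃..........┗━━━━━━━━━━━━━━━━━━━━━━━━━━
 ┃...................                 ┃
 ┃...................                 ┃
 ┃~~.................                 ┃
 ┃~..~..............@                 ┃
 ┃...................                 ┃
 ┃...................                 ┃
 ┃...................                 ┃


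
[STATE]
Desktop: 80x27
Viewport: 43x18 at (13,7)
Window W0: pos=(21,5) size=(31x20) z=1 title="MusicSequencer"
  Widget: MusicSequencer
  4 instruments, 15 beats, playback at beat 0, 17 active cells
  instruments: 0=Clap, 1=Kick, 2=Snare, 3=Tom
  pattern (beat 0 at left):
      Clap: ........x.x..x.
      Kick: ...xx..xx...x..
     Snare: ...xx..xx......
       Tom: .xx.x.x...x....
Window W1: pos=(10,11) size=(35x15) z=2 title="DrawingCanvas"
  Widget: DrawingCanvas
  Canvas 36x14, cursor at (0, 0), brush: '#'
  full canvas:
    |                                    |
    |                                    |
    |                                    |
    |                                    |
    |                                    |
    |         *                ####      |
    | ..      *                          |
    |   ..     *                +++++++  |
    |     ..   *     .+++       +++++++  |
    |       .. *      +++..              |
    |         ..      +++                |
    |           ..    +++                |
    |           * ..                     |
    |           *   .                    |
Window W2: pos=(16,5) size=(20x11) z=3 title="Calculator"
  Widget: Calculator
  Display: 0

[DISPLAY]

   ┠──────────────────┨───────────────┨    
   ┃                 0┃8901234        ┃    
   ┃┌───┬───┬───┬───┐ ┃█·█··█·        ┃    
   ┃│ 7 │ 8 │ 9 │ ÷ │ ┃█···█··        ┃    
━━━┃├───┼───┼───┼───┤ ┃━━━━━━━━┓      ┃    
raw┃│ 4 │ 5 │ 6 │ × │ ┃        ┃      ┃    
───┃├───┼───┼───┼───┤ ┃────────┨      ┃    
   ┃│ 1 │ 2 │ 3 │ - │ ┃        ┃      ┃    
   ┗━━━━━━━━━━━━━━━━━━┛        ┃      ┃    
                               ┃      ┃    
                               ┃      ┃    
                               ┃      ┃    
       *                ####   ┃      ┃    
.      *                       ┃      ┃    
 ..     *                ++++++┃      ┃    
   ..   *     .+++       ++++++┃      ┃    
     .. *      +++..           ┃      ┃    
       ..      +++             ┃━━━━━━┛    


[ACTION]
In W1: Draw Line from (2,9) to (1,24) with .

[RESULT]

   ┠──────────────────┨───────────────┨    
   ┃                 0┃8901234        ┃    
   ┃┌───┬───┬───┬───┐ ┃█·█··█·        ┃    
   ┃│ 7 │ 8 │ 9 │ ÷ │ ┃█···█··        ┃    
━━━┃├───┼───┼───┼───┤ ┃━━━━━━━━┓      ┃    
raw┃│ 4 │ 5 │ 6 │ × │ ┃        ┃      ┃    
───┃├───┼───┼───┼───┤ ┃────────┨      ┃    
   ┃│ 1 │ 2 │ 3 │ - │ ┃        ┃      ┃    
   ┗━━━━━━━━━━━━━━━━━━┛        ┃      ┃    
       ........                ┃      ┃    
                               ┃      ┃    
                               ┃      ┃    
       *                ####   ┃      ┃    
.      *                       ┃      ┃    
 ..     *                ++++++┃      ┃    
   ..   *     .+++       ++++++┃      ┃    
     .. *      +++..           ┃      ┃    
       ..      +++             ┃━━━━━━┛    


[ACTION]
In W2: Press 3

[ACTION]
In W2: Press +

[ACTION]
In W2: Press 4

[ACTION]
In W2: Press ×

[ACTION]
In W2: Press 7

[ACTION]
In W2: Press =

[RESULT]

   ┠──────────────────┨───────────────┨    
   ┃                49┃8901234        ┃    
   ┃┌───┬───┬───┬───┐ ┃█·█··█·        ┃    
   ┃│ 7 │ 8 │ 9 │ ÷ │ ┃█···█··        ┃    
━━━┃├───┼───┼───┼───┤ ┃━━━━━━━━┓      ┃    
raw┃│ 4 │ 5 │ 6 │ × │ ┃        ┃      ┃    
───┃├───┼───┼───┼───┤ ┃────────┨      ┃    
   ┃│ 1 │ 2 │ 3 │ - │ ┃        ┃      ┃    
   ┗━━━━━━━━━━━━━━━━━━┛        ┃      ┃    
       ........                ┃      ┃    
                               ┃      ┃    
                               ┃      ┃    
       *                ####   ┃      ┃    
.      *                       ┃      ┃    
 ..     *                ++++++┃      ┃    
   ..   *     .+++       ++++++┃      ┃    
     .. *      +++..           ┃      ┃    
       ..      +++             ┃━━━━━━┛    


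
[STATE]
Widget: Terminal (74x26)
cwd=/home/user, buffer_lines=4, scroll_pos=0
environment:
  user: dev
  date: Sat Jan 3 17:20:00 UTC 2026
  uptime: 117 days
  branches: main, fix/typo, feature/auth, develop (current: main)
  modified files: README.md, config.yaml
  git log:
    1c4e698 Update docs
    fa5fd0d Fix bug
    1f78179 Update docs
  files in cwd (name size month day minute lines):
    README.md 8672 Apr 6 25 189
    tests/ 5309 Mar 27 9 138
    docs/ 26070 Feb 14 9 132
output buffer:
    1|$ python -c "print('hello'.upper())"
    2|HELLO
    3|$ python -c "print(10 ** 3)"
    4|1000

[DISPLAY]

$ python -c "print('hello'.upper())"                                      
HELLO                                                                     
$ python -c "print(10 ** 3)"                                              
1000                                                                      
$ █                                                                       
                                                                          
                                                                          
                                                                          
                                                                          
                                                                          
                                                                          
                                                                          
                                                                          
                                                                          
                                                                          
                                                                          
                                                                          
                                                                          
                                                                          
                                                                          
                                                                          
                                                                          
                                                                          
                                                                          
                                                                          
                                                                          


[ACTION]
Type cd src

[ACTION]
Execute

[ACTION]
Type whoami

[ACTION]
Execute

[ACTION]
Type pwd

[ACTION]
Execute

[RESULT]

$ python -c "print('hello'.upper())"                                      
HELLO                                                                     
$ python -c "print(10 ** 3)"                                              
1000                                                                      
$ cd src                                                                  
                                                                          
$ whoami                                                                  
dev                                                                       
$ pwd                                                                     
/home/user/src                                                            
$ █                                                                       
                                                                          
                                                                          
                                                                          
                                                                          
                                                                          
                                                                          
                                                                          
                                                                          
                                                                          
                                                                          
                                                                          
                                                                          
                                                                          
                                                                          
                                                                          


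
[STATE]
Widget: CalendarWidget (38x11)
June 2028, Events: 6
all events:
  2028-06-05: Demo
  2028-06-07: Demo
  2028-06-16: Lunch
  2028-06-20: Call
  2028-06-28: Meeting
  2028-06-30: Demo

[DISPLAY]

              June 2028               
Mo Tu We Th Fr Sa Su                  
          1  2  3  4                  
 5*  6  7*  8  9 10 11                
12 13 14 15 16* 17 18                 
19 20* 21 22 23 24 25                 
26 27 28* 29 30*                      
                                      
                                      
                                      
                                      


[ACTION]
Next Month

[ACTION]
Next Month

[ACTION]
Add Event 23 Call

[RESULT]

             August 2028              
Mo Tu We Th Fr Sa Su                  
    1  2  3  4  5  6                  
 7  8  9 10 11 12 13                  
14 15 16 17 18 19 20                  
21 22 23* 24 25 26 27                 
28 29 30 31                           
                                      
                                      
                                      
                                      


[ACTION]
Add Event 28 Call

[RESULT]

             August 2028              
Mo Tu We Th Fr Sa Su                  
    1  2  3  4  5  6                  
 7  8  9 10 11 12 13                  
14 15 16 17 18 19 20                  
21 22 23* 24 25 26 27                 
28* 29 30 31                          
                                      
                                      
                                      
                                      


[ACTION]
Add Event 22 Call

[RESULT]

             August 2028              
Mo Tu We Th Fr Sa Su                  
    1  2  3  4  5  6                  
 7  8  9 10 11 12 13                  
14 15 16 17 18 19 20                  
21 22* 23* 24 25 26 27                
28* 29 30 31                          
                                      
                                      
                                      
                                      


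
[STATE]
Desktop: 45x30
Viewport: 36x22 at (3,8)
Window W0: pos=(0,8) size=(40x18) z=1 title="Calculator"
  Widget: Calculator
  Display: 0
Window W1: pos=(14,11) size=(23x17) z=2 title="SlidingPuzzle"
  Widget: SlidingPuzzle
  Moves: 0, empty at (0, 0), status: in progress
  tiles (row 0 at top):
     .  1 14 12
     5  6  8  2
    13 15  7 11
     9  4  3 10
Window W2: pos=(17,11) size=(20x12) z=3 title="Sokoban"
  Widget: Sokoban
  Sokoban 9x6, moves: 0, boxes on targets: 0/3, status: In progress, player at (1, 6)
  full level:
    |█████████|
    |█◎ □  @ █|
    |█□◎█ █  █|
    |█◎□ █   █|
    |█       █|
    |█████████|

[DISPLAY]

━━━━━━━━━━━━━━━━━━━━━━━━━━━━━━━━━━━━
alculator                           
────────────────────────────────────
           ┏━━┏━━━━━━━━━━━━━━━━━━┓ 0
──┬───┬───┬┃ S┃ Sokoban          ┃  
7 │ 8 │ 9 │┠──┠──────────────────┨  
──┼───┼───┼┃┌─┃█████████         ┃  
4 │ 5 │ 6 │┃│ ┃█◎ □  @ █         ┃  
──┼───┼───┼┃├─┃█□◎█ █  █         ┃  
1 │ 2 │ 3 │┃│ ┃█◎□ █   █         ┃  
──┼───┼───┼┃├─┃█       █         ┃  
0 │ . │ = │┃│ ┃█████████         ┃  
──┼───┼───┼┃├─┃Moves: 0  0/3     ┃  
C │ MC│ MR│┃│ ┃                  ┃  
──┴───┴───┴┃└─┗━━━━━━━━━━━━━━━━━━┛  
           ┃Moves: 0             ┃  
           ┃                     ┃  
━━━━━━━━━━━┃                     ┃━━
           ┃                     ┃  
           ┗━━━━━━━━━━━━━━━━━━━━━┛  
                                    
                                    


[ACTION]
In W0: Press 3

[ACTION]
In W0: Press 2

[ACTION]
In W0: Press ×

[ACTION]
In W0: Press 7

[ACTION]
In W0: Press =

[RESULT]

━━━━━━━━━━━━━━━━━━━━━━━━━━━━━━━━━━━━
alculator                           
────────────────────────────────────
           ┏━━┏━━━━━━━━━━━━━━━━━━┓24
──┬───┬───┬┃ S┃ Sokoban          ┃  
7 │ 8 │ 9 │┠──┠──────────────────┨  
──┼───┼───┼┃┌─┃█████████         ┃  
4 │ 5 │ 6 │┃│ ┃█◎ □  @ █         ┃  
──┼───┼───┼┃├─┃█□◎█ █  █         ┃  
1 │ 2 │ 3 │┃│ ┃█◎□ █   █         ┃  
──┼───┼───┼┃├─┃█       █         ┃  
0 │ . │ = │┃│ ┃█████████         ┃  
──┼───┼───┼┃├─┃Moves: 0  0/3     ┃  
C │ MC│ MR│┃│ ┃                  ┃  
──┴───┴───┴┃└─┗━━━━━━━━━━━━━━━━━━┛  
           ┃Moves: 0             ┃  
           ┃                     ┃  
━━━━━━━━━━━┃                     ┃━━
           ┃                     ┃  
           ┗━━━━━━━━━━━━━━━━━━━━━┛  
                                    
                                    


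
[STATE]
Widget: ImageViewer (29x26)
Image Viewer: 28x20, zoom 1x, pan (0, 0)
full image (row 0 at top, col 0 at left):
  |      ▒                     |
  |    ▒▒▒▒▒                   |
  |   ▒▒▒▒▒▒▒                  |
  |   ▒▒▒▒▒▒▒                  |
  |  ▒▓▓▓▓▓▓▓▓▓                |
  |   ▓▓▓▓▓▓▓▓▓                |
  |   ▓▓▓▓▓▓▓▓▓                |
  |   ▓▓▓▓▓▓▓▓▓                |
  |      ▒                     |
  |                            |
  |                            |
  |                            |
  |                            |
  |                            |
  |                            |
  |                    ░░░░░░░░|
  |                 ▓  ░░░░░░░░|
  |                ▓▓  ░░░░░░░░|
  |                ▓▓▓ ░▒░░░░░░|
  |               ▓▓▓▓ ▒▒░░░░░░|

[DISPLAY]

      ▒                      
    ▒▒▒▒▒                    
   ▒▒▒▒▒▒▒                   
   ▒▒▒▒▒▒▒                   
  ▒▓▓▓▓▓▓▓▓▓                 
   ▓▓▓▓▓▓▓▓▓                 
   ▓▓▓▓▓▓▓▓▓                 
   ▓▓▓▓▓▓▓▓▓                 
      ▒                      
                             
                             
                             
                             
                             
                             
                    ░░░░░░░░ 
                 ▓  ░░░░░░░░ 
                ▓▓  ░░░░░░░░ 
                ▓▓▓ ░▒░░░░░░ 
               ▓▓▓▓ ▒▒░░░░░░ 
                             
                             
                             
                             
                             
                             


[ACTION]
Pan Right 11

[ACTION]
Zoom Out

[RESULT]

                             
                             
                             
                             
▓                            
▓                            
▓                            
▓                            
                             
                             
                             
                             
                             
                             
                             
         ░░░░░░░░            
      ▓  ░░░░░░░░            
     ▓▓  ░░░░░░░░            
     ▓▓▓ ░▒░░░░░░            
    ▓▓▓▓ ▒▒░░░░░░            
                             
                             
                             
                             
                             
                             


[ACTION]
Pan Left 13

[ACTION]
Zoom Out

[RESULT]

      ▒                      
    ▒▒▒▒▒                    
   ▒▒▒▒▒▒▒                   
   ▒▒▒▒▒▒▒                   
  ▒▓▓▓▓▓▓▓▓▓                 
   ▓▓▓▓▓▓▓▓▓                 
   ▓▓▓▓▓▓▓▓▓                 
   ▓▓▓▓▓▓▓▓▓                 
      ▒                      
                             
                             
                             
                             
                             
                             
                    ░░░░░░░░ 
                 ▓  ░░░░░░░░ 
                ▓▓  ░░░░░░░░ 
                ▓▓▓ ░▒░░░░░░ 
               ▓▓▓▓ ▒▒░░░░░░ 
                             
                             
                             
                             
                             
                             


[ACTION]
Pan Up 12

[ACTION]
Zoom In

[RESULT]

            ▒▒               
            ▒▒               
        ▒▒▒▒▒▒▒▒▒▒           
        ▒▒▒▒▒▒▒▒▒▒           
      ▒▒▒▒▒▒▒▒▒▒▒▒▒▒         
      ▒▒▒▒▒▒▒▒▒▒▒▒▒▒         
      ▒▒▒▒▒▒▒▒▒▒▒▒▒▒         
      ▒▒▒▒▒▒▒▒▒▒▒▒▒▒         
    ▒▒▓▓▓▓▓▓▓▓▓▓▓▓▓▓▓▓▓▓     
    ▒▒▓▓▓▓▓▓▓▓▓▓▓▓▓▓▓▓▓▓     
      ▓▓▓▓▓▓▓▓▓▓▓▓▓▓▓▓▓▓     
      ▓▓▓▓▓▓▓▓▓▓▓▓▓▓▓▓▓▓     
      ▓▓▓▓▓▓▓▓▓▓▓▓▓▓▓▓▓▓     
      ▓▓▓▓▓▓▓▓▓▓▓▓▓▓▓▓▓▓     
      ▓▓▓▓▓▓▓▓▓▓▓▓▓▓▓▓▓▓     
      ▓▓▓▓▓▓▓▓▓▓▓▓▓▓▓▓▓▓     
            ▒▒               
            ▒▒               
                             
                             
                             
                             
                             
                             
                             
                             
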